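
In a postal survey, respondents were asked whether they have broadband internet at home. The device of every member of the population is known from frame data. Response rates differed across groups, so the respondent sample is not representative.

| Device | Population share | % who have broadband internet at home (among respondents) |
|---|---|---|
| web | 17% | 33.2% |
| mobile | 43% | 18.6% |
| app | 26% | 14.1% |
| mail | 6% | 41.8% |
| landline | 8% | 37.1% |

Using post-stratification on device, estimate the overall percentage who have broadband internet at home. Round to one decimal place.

Each cell contributes population-share × respondent value:
  web: 0.17 × 33.2 = 5.644
  mobile: 0.43 × 18.6 = 7.998
  app: 0.26 × 14.1 = 3.666
  mail: 0.06 × 41.8 = 2.508
  landline: 0.08 × 37.1 = 2.968
Post-stratified estimate = 22.784 → 22.8%.

22.8%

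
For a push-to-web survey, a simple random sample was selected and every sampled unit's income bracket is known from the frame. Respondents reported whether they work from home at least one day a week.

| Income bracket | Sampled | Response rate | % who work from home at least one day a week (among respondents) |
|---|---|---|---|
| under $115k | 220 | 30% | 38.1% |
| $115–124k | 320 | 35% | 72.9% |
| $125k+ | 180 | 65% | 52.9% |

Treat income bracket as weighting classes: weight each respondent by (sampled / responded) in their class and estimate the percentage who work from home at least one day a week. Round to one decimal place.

57.3%

With weight = n_sampled/n_responded per class, the weighted class total is n_sampled:
  under $115k: 220 × 38.1 = 8382
  $115–124k: 320 × 72.9 = 23,328
  $125k+: 180 × 52.9 = 9522
Adjusted estimate = 41,232 / 720 = 57.2667 → 57.3%.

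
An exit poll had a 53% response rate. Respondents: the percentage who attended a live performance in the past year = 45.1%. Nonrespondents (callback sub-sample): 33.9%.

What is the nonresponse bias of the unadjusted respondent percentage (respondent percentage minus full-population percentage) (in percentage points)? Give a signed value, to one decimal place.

+5.3 percentage points

Nonresponse fraction = 1 − 0.53 = 0.47.
Bias = (nonresponse fraction) × (respondent percentage − nonrespondent percentage)
     = 0.47 × (45.1 − 33.9) = 0.47 × 11.2 = 5.264.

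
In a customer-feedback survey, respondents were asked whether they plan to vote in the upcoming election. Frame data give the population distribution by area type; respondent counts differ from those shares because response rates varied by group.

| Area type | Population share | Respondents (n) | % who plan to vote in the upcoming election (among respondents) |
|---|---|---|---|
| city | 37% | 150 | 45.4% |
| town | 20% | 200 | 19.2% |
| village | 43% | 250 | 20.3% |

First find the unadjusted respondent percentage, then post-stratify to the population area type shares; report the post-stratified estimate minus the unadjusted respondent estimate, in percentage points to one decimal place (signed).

Unadjusted (pooled respondent) estimate weights by respondent counts:
  (150/600)×45.4 + (200/600)×19.2 + (250/600)×20.3 = 26.2083%
Post-stratifying to population shares instead:
  0.37×45.4 + 0.2×19.2 + 0.43×20.3 = 29.367%
Difference = 29.367 − 26.2083 = 3.1587 pp.

+3.2 percentage points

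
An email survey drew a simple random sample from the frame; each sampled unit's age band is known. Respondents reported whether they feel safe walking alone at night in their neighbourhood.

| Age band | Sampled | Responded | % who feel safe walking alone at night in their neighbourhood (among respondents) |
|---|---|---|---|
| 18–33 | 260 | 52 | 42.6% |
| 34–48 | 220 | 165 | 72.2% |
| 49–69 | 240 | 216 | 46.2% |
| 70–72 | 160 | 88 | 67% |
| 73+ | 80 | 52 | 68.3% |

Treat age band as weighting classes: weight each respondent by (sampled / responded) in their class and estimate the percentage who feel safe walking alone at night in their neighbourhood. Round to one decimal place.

56.5%

Class response rates: 18–33 52/260 = 20%, 34–48 165/220 = 75%, 49–69 216/240 = 90%, 70–72 88/160 = 55%, 73+ 52/80 = 65%.
Weighting each respondent by the inverse class response rate inflates each class back to its sampled size, so the class weight is n_sampled:
  18–33: 260 × 42.6 = 11,076
  34–48: 220 × 72.2 = 15,884
  49–69: 240 × 46.2 = 11,088
  70–72: 160 × 67 = 10,720
  73+: 80 × 68.3 = 5464
Adjusted estimate = 54,232 / 960 = 56.4917 → 56.5%.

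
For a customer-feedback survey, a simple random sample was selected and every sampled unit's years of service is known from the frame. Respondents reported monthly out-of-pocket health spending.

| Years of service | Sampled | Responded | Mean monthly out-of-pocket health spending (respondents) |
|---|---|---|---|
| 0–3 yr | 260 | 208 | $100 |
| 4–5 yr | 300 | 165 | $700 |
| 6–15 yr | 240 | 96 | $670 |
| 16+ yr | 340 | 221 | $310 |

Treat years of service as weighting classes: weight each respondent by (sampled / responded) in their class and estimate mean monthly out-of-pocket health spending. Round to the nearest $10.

Class response rates: 0–3 yr 208/260 = 80%, 4–5 yr 165/300 = 55%, 6–15 yr 96/240 = 40%, 16+ yr 221/340 = 65%.
Inverse-response-rate weighting restores each class to its sampled count, so class totals weight by n_sampled:
  0–3 yr: 260 × 100 = 26,000
  4–5 yr: 300 × 700 = 210,000
  6–15 yr: 240 × 670 = 160,800
  16+ yr: 340 × 310 = 105,400
Adjusted estimate = 502,200 / 1,140 = 440.526 → $440.

$440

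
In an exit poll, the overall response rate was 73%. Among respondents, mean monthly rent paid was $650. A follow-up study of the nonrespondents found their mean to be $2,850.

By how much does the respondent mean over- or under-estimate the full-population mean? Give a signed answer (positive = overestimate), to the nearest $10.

-$590

Nonresponse fraction = 1 − 0.73 = 0.27.
Bias = (nonresponse fraction) × (respondent mean − nonrespondent mean)
     = 0.27 × (650 − 2850) = 0.27 × -2200 = -594.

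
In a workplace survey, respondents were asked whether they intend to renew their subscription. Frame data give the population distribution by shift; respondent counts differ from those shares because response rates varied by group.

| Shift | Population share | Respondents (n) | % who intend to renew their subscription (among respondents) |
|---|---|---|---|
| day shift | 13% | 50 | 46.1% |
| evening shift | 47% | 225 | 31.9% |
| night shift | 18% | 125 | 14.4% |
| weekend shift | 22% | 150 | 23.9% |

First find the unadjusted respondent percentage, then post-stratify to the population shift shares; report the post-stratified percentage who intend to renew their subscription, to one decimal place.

28.8%

Unadjusted (pooled respondent) estimate weights by respondent counts:
  (50/550)×46.1 + (225/550)×31.9 + (125/550)×14.4 + (150/550)×23.9 = 27.0318%
Post-stratifying to population shares instead:
  0.13×46.1 + 0.47×31.9 + 0.18×14.4 + 0.22×23.9 = 28.836%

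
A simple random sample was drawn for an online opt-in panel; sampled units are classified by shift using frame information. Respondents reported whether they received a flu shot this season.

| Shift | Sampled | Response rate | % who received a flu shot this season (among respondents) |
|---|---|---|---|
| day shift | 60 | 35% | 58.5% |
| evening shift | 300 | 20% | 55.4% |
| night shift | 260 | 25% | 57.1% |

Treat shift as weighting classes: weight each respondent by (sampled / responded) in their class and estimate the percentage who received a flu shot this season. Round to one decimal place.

Inverse-response-rate weighting restores each class to its sampled count, so class totals weight by n_sampled:
  day shift: 60 × 58.5 = 3510
  evening shift: 300 × 55.4 = 16,620
  night shift: 260 × 57.1 = 14,846
Adjusted estimate = 34,976 / 620 = 56.4129 → 56.4%.

56.4%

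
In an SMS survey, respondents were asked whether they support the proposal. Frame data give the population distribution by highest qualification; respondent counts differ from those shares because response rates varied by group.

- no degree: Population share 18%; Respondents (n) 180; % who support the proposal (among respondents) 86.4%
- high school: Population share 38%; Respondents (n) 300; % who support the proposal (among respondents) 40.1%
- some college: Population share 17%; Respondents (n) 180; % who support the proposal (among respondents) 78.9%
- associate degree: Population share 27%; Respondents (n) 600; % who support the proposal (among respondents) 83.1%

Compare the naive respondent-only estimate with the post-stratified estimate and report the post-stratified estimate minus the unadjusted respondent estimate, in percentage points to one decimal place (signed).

Without adjustment, the pooled respondent share is:
  (180/1260)×86.4 + (300/1260)×40.1 + (180/1260)×78.9 + (600/1260)×83.1 = 72.7333%
Reweighting by population highest qualification shares:
  0.18×86.4 + 0.38×40.1 + 0.17×78.9 + 0.27×83.1 = 66.64%
Difference = 66.64 − 72.7333 = -6.0933 pp.

-6.1 percentage points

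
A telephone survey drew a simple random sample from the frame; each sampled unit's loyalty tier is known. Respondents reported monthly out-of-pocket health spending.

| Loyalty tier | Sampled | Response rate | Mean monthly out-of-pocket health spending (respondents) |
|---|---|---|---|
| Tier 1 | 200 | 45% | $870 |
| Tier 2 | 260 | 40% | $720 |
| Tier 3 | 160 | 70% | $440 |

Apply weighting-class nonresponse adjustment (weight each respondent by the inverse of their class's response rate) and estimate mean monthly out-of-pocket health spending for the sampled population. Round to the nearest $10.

With weight = n_sampled/n_responded per class, the weighted class total is n_sampled:
  Tier 1: 200 × 870 = 174,000
  Tier 2: 260 × 720 = 187,200
  Tier 3: 160 × 440 = 70,400
Adjusted estimate = 431,600 / 620 = 696.129 → $700.

$700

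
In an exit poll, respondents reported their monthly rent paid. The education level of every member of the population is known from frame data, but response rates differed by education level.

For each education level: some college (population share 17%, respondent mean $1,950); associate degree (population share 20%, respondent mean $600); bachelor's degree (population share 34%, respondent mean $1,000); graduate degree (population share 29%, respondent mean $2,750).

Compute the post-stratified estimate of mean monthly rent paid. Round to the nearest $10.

$1,590

Each cell contributes population-share × respondent value:
  some college: 0.17 × 1950 = 331.5
  associate degree: 0.2 × 600 = 120
  bachelor's degree: 0.34 × 1000 = 340
  graduate degree: 0.29 × 2750 = 797.5
Post-stratified estimate = 1589 → $1,590.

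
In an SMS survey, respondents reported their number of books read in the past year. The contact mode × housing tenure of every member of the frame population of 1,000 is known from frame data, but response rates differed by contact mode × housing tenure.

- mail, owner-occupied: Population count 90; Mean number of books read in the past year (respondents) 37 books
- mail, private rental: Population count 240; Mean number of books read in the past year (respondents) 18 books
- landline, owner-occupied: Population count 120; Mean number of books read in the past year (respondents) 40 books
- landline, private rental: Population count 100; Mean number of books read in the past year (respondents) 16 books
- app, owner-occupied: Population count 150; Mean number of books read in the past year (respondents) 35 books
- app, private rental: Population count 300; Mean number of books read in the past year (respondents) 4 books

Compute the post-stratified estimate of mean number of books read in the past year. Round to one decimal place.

20.5

Weight each group's respondent value by its population share:
  mail, owner-occupied: (90/1,000) × 37 = 3.33
  mail, private rental: (240/1,000) × 18 = 4.32
  landline, owner-occupied: (120/1,000) × 40 = 4.8
  landline, private rental: (100/1,000) × 16 = 1.6
  app, owner-occupied: (150/1,000) × 35 = 5.25
  app, private rental: (300/1,000) × 4 = 1.2
Post-stratified estimate = 20.5 → 20.5.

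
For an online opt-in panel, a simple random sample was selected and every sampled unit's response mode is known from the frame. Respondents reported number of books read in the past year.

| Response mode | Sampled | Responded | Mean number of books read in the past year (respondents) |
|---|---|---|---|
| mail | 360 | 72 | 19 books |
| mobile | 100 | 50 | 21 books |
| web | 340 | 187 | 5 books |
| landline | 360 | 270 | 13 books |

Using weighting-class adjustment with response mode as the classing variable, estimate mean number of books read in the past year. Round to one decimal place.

13.2

Class response rates: mail 72/360 = 20%, mobile 50/100 = 50%, web 187/340 = 55%, landline 270/360 = 75%.
Inverse-response-rate weighting restores each class to its sampled count, so class totals weight by n_sampled:
  mail: 360 × 19 = 6840
  mobile: 100 × 21 = 2100
  web: 340 × 5 = 1700
  landline: 360 × 13 = 4680
Adjusted estimate = 15,320 / 1,160 = 13.2069 → 13.2.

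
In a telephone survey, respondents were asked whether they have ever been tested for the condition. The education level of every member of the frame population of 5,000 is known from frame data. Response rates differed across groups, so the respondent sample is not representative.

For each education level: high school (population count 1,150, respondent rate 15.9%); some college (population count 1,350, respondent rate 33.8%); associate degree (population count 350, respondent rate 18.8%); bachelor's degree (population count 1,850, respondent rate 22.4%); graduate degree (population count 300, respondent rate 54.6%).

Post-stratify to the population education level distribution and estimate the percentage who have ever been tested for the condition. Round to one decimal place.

25.7%

Post-stratification weights by population share, not respondent share:
  high school: (1,150/5,000) × 15.9 = 3.657
  some college: (1,350/5,000) × 33.8 = 9.126
  associate degree: (350/5,000) × 18.8 = 1.316
  bachelor's degree: (1,850/5,000) × 22.4 = 8.288
  graduate degree: (300/5,000) × 54.6 = 3.276
Post-stratified estimate = 25.663 → 25.7%.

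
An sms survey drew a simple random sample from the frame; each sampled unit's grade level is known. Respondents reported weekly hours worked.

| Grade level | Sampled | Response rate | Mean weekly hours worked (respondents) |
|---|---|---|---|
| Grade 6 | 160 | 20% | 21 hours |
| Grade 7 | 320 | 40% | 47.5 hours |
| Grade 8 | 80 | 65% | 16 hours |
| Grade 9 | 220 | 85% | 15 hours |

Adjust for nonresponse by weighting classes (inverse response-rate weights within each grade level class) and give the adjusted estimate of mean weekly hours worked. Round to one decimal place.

29.7

With weight = n_sampled/n_responded per class, the weighted class total is n_sampled:
  Grade 6: 160 × 21 = 3360
  Grade 7: 320 × 47.5 = 15,200
  Grade 8: 80 × 16 = 1280
  Grade 9: 220 × 15 = 3300
Adjusted estimate = 23,140 / 780 = 29.6667 → 29.7.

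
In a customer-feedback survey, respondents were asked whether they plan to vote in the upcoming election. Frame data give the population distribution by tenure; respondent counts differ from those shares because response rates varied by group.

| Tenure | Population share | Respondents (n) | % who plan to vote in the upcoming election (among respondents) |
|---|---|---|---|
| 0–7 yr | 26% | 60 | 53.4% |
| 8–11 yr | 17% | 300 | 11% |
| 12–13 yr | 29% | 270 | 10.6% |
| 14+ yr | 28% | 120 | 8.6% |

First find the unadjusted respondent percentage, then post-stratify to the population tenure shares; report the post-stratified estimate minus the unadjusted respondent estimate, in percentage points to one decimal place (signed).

+7.4 percentage points

Unadjusted (pooled respondent) estimate weights by respondent counts:
  (60/750)×53.4 + (300/750)×11 + (270/750)×10.6 + (120/750)×8.6 = 13.864%
Post-stratified estimate weights by population shares:
  0.26×53.4 + 0.17×11 + 0.29×10.6 + 0.28×8.6 = 21.236%
Difference = 21.236 − 13.864 = 7.372 pp.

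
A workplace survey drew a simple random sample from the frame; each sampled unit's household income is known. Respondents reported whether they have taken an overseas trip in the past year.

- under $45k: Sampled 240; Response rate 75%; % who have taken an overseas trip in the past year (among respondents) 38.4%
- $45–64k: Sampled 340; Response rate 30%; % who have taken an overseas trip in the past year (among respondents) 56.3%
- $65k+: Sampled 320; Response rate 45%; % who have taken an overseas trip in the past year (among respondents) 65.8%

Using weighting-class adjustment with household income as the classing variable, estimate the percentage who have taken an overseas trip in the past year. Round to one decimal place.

54.9%

Inverse-response-rate weighting restores each class to its sampled count, so class totals weight by n_sampled:
  under $45k: 240 × 38.4 = 9216
  $45–64k: 340 × 56.3 = 19,142
  $65k+: 320 × 65.8 = 21,056
Adjusted estimate = 49,414 / 900 = 54.9044 → 54.9%.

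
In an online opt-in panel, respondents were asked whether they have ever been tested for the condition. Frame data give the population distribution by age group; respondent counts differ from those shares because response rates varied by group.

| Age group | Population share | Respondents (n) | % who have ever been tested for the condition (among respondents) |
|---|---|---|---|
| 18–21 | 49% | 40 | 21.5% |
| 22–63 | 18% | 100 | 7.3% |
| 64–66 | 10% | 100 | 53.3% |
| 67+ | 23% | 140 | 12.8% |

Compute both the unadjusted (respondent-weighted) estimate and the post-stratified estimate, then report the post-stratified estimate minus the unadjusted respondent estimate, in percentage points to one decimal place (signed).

-2.8 percentage points

Unadjusted (pooled respondent) estimate weights by respondent counts:
  (40/380)×21.5 + (100/380)×7.3 + (100/380)×53.3 + (140/380)×12.8 = 22.9263%
Reweighting by population age group shares:
  0.49×21.5 + 0.18×7.3 + 0.1×53.3 + 0.23×12.8 = 20.123%
Difference = 20.123 − 22.9263 = -2.8033 pp.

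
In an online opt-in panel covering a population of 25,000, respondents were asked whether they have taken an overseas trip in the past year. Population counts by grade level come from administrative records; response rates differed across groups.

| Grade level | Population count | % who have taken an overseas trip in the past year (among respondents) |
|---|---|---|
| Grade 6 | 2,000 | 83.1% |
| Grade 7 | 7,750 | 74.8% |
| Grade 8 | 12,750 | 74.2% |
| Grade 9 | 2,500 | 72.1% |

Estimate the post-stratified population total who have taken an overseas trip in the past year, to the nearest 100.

18,700

Each cell contributes its population count × the respondent rate:
  Grade 6: 2,000 × 83.1% = 1662
  Grade 7: 7,750 × 74.8% = 5797
  Grade 8: 12,750 × 74.2% = 9460.5
  Grade 9: 2,500 × 72.1% = 1802.5
Estimated total = 18,722 → 18,700.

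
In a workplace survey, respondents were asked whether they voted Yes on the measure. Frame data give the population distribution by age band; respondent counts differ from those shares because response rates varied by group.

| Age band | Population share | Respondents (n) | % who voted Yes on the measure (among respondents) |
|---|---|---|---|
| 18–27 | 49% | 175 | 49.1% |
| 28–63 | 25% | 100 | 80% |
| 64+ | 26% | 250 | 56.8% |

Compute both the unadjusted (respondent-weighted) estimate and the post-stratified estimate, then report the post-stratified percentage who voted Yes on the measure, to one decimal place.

58.8%

Without adjustment, the pooled respondent share is:
  (175/525)×49.1 + (100/525)×80 + (250/525)×56.8 = 58.6524%
Post-stratified estimate weights by population shares:
  0.49×49.1 + 0.25×80 + 0.26×56.8 = 58.827%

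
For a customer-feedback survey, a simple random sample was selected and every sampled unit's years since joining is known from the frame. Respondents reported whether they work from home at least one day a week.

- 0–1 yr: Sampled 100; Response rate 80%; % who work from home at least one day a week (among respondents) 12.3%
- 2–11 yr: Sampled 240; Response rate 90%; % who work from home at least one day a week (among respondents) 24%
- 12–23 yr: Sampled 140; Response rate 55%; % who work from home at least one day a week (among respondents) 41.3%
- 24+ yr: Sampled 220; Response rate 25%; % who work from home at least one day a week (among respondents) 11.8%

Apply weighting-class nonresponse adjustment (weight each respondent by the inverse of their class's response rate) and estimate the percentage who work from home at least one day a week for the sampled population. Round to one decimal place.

22.0%

With weight = n_sampled/n_responded per class, the weighted class total is n_sampled:
  0–1 yr: 100 × 12.3 = 1230
  2–11 yr: 240 × 24 = 5760
  12–23 yr: 140 × 41.3 = 5782
  24+ yr: 220 × 11.8 = 2596
Adjusted estimate = 15,368 / 700 = 21.9543 → 22.0%.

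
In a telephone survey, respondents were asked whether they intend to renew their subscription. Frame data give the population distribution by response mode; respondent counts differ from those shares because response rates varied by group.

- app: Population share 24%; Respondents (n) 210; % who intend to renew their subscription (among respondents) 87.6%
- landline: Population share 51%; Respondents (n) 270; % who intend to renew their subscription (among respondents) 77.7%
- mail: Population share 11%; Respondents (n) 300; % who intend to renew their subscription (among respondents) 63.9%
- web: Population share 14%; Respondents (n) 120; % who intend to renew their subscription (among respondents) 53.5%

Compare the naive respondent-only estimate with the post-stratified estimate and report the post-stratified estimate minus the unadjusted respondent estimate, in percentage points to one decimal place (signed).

+3.0 percentage points

Without adjustment, the pooled respondent share is:
  (210/900)×87.6 + (270/900)×77.7 + (300/900)×63.9 + (120/900)×53.5 = 72.1833%
Post-stratified estimate weights by population shares:
  0.24×87.6 + 0.51×77.7 + 0.11×63.9 + 0.14×53.5 = 75.17%
Difference = 75.17 − 72.1833 = 2.9867 pp.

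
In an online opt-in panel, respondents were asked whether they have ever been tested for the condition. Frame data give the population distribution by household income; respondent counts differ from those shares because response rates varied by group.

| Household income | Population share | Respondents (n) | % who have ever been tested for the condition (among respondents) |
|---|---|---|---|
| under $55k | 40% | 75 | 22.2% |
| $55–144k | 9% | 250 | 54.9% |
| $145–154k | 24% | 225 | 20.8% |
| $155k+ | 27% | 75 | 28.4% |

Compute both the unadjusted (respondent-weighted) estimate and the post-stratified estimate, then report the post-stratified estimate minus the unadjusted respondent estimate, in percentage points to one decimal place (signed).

-9.0 percentage points

Unadjusted (pooled respondent) estimate weights by respondent counts:
  (75/625)×22.2 + (250/625)×54.9 + (225/625)×20.8 + (75/625)×28.4 = 35.52%
Post-stratified estimate weights by population shares:
  0.4×22.2 + 0.09×54.9 + 0.24×20.8 + 0.27×28.4 = 26.481%
Difference = 26.481 − 35.52 = -9.039 pp.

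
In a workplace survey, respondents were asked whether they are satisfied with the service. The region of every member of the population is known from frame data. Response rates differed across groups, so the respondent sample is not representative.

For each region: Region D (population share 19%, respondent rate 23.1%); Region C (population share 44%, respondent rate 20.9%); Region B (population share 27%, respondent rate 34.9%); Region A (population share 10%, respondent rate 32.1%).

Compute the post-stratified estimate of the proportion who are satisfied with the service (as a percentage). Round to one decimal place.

Reweight to the known region distribution:
  Region D: 0.19 × 23.1 = 4.389
  Region C: 0.44 × 20.9 = 9.196
  Region B: 0.27 × 34.9 = 9.423
  Region A: 0.1 × 32.1 = 3.21
Post-stratified estimate = 26.218 → 26.2%.

26.2%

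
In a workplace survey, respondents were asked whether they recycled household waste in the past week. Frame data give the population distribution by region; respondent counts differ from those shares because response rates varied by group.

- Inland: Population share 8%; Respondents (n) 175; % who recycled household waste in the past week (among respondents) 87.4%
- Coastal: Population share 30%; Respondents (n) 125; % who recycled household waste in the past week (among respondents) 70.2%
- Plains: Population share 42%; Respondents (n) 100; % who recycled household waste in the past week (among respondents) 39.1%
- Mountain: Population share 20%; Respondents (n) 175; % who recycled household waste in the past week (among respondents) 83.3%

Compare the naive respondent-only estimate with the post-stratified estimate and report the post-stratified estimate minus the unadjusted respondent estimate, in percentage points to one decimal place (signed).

Unadjusted (pooled respondent) estimate weights by respondent counts:
  (175/575)×87.4 + (125/575)×70.2 + (100/575)×39.1 + (175/575)×83.3 = 74.013%
Post-stratified estimate weights by population shares:
  0.08×87.4 + 0.3×70.2 + 0.42×39.1 + 0.2×83.3 = 61.134%
Difference = 61.134 − 74.013 = -12.879 pp.

-12.9 percentage points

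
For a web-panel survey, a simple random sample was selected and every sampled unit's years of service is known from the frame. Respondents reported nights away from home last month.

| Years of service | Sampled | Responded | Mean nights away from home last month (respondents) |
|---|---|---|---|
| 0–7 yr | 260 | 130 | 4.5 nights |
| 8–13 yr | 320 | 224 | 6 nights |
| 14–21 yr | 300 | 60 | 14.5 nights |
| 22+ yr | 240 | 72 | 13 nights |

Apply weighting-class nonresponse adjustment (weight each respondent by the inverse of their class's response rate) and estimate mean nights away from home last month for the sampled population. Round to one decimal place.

Response rates by class: 0–7 yr 130/260 = 50%, 8–13 yr 224/320 = 70%, 14–21 yr 60/300 = 20%, 22+ yr 72/240 = 30%.
Each respondent's weight = sampled/responded in their class; summing within a class gives n_sampled, so:
  0–7 yr: 260 × 4.5 = 1170
  8–13 yr: 320 × 6 = 1920
  14–21 yr: 300 × 14.5 = 4350
  22+ yr: 240 × 13 = 3120
Adjusted estimate = 10,560 / 1,120 = 9.42857 → 9.4.

9.4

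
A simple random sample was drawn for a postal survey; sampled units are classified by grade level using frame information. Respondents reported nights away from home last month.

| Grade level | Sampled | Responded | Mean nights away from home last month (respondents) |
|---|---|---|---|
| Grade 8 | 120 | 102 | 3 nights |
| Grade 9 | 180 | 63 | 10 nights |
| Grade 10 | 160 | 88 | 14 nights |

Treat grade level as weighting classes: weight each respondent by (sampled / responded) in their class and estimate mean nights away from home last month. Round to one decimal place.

9.6

Response rates by class: Grade 8 102/120 = 85%, Grade 9 63/180 = 35%, Grade 10 88/160 = 55%.
Weighting each respondent by the inverse class response rate inflates each class back to its sampled size, so the class weight is n_sampled:
  Grade 8: 120 × 3 = 360
  Grade 9: 180 × 10 = 1800
  Grade 10: 160 × 14 = 2240
Adjusted estimate = 4400 / 460 = 9.56522 → 9.6.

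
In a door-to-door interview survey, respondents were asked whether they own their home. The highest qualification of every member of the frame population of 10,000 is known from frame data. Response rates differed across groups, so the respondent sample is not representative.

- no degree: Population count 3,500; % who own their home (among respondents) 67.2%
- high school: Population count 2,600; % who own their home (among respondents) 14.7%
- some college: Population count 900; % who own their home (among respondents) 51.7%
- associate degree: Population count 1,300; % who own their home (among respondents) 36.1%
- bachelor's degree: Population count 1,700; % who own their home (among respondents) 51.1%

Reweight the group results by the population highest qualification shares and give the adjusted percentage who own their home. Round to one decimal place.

45.4%

Each cell contributes population-share × respondent value:
  no degree: (3,500/10,000) × 67.2 = 23.52
  high school: (2,600/10,000) × 14.7 = 3.822
  some college: (900/10,000) × 51.7 = 4.653
  associate degree: (1,300/10,000) × 36.1 = 4.693
  bachelor's degree: (1,700/10,000) × 51.1 = 8.687
Post-stratified estimate = 45.375 → 45.4%.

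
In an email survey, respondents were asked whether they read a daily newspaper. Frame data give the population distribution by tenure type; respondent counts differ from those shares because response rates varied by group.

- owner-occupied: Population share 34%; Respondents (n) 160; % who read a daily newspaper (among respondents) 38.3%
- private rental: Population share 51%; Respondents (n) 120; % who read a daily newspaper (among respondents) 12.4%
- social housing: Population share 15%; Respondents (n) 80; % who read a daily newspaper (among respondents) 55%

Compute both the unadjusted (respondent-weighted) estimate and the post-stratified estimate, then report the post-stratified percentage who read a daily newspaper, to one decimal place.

Unadjusted (pooled respondent) estimate weights by respondent counts:
  (160/360)×38.3 + (120/360)×12.4 + (80/360)×55 = 33.3778%
Reweighting by population tenure type shares:
  0.34×38.3 + 0.51×12.4 + 0.15×55 = 27.596%

27.6%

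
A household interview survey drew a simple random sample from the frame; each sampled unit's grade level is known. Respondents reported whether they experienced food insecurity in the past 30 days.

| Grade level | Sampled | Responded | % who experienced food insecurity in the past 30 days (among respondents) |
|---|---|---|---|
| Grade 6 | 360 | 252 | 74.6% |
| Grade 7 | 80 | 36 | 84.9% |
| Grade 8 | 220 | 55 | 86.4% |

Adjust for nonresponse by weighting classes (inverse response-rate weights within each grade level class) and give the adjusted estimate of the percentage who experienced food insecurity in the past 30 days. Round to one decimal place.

Class response rates: Grade 6 252/360 = 70%, Grade 7 36/80 = 45%, Grade 8 55/220 = 25%.
With weight = n_sampled/n_responded per class, the weighted class total is n_sampled:
  Grade 6: 360 × 74.6 = 26856
  Grade 7: 80 × 84.9 = 6792
  Grade 8: 220 × 86.4 = 19,008
Adjusted estimate = 52,656 / 660 = 79.7818 → 79.8%.

79.8%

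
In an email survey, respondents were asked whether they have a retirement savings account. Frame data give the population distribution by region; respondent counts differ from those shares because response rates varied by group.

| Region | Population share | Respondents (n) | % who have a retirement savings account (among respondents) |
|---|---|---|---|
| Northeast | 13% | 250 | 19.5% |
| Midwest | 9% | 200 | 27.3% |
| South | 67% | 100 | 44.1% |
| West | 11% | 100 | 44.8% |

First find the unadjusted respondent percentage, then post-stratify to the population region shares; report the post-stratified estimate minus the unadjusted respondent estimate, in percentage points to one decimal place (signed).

Without adjustment, the pooled respondent share is:
  (250/650)×19.5 + (200/650)×27.3 + (100/650)×44.1 + (100/650)×44.8 = 29.5769%
Post-stratified estimate weights by population shares:
  0.13×19.5 + 0.09×27.3 + 0.67×44.1 + 0.11×44.8 = 39.467%
Difference = 39.467 − 29.5769 = 9.8901 pp.

+9.9 percentage points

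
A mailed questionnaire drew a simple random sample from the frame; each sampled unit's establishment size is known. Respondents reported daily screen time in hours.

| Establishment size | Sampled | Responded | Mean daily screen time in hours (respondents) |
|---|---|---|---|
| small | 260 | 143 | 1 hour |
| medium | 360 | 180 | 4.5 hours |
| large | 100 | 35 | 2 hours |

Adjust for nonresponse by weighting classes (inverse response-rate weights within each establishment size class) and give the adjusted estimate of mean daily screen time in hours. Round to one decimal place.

2.9

Class response rates: small 143/260 = 55%, medium 180/360 = 50%, large 35/100 = 35%.
Inverse-response-rate weighting restores each class to its sampled count, so class totals weight by n_sampled:
  small: 260 × 1 = 260
  medium: 360 × 4.5 = 1620
  large: 100 × 2 = 200
Adjusted estimate = 2080 / 720 = 2.88889 → 2.9.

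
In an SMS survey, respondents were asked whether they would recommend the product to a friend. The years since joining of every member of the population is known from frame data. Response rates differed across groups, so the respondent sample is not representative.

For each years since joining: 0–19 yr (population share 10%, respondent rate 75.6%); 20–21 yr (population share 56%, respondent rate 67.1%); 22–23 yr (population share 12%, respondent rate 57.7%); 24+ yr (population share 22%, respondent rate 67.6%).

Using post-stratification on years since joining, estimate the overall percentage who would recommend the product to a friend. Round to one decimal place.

66.9%

Reweight to the known years since joining distribution:
  0–19 yr: 0.1 × 75.6 = 7.56
  20–21 yr: 0.56 × 67.1 = 37.576
  22–23 yr: 0.12 × 57.7 = 6.924
  24+ yr: 0.22 × 67.6 = 14.872
Post-stratified estimate = 66.932 → 66.9%.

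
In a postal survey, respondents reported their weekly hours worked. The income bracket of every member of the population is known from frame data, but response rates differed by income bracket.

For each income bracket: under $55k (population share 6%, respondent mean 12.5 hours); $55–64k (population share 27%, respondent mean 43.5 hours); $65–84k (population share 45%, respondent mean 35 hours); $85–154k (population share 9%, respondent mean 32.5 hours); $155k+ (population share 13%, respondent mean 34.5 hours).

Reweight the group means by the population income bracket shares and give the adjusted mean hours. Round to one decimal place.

35.7

Each cell contributes population-share × respondent value:
  under $55k: 0.06 × 12.5 = 0.75
  $55–64k: 0.27 × 43.5 = 11.745
  $65–84k: 0.45 × 35 = 15.75
  $85–154k: 0.09 × 32.5 = 2.925
  $155k+: 0.13 × 34.5 = 4.485
Post-stratified estimate = 35.655 → 35.7.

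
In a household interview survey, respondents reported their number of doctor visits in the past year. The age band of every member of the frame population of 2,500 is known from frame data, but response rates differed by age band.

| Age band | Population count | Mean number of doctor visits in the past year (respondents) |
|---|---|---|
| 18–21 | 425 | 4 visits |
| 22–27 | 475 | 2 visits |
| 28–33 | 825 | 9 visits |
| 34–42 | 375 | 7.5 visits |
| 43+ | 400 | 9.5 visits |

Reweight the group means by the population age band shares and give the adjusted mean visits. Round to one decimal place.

Each cell contributes population-share × respondent value:
  18–21: (425/2,500) × 4 = 0.68
  22–27: (475/2,500) × 2 = 0.38
  28–33: (825/2,500) × 9 = 2.97
  34–42: (375/2,500) × 7.5 = 1.125
  43+: (400/2,500) × 9.5 = 1.52
Post-stratified estimate = 6.675 → 6.7.

6.7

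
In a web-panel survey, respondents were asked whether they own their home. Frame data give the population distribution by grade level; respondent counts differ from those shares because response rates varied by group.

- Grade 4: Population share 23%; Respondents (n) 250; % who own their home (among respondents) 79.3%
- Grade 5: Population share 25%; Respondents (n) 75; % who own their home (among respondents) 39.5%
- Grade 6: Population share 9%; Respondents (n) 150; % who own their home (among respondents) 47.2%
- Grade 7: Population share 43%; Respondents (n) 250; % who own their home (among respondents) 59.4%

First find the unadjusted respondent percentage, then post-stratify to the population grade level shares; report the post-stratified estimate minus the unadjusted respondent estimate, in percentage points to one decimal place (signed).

Unadjusted (pooled respondent) estimate weights by respondent counts:
  (250/725)×79.3 + (75/725)×39.5 + (150/725)×47.2 + (250/725)×59.4 = 61.6793%
Post-stratifying to population shares instead:
  0.23×79.3 + 0.25×39.5 + 0.09×47.2 + 0.43×59.4 = 57.904%
Difference = 57.904 − 61.6793 = -3.7753 pp.

-3.8 percentage points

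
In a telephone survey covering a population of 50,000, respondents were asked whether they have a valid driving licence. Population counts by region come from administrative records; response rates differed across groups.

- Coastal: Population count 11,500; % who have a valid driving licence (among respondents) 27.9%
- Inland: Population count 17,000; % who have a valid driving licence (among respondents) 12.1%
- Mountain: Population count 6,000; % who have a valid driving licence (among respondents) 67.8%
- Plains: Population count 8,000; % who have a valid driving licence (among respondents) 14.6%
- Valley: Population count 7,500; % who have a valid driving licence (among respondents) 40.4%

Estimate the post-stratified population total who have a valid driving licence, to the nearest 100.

13,500

Apply each group's respondent rate to its population count:
  Coastal: 11,500 × 27.9% = 3208.5
  Inland: 17,000 × 12.1% = 2057
  Mountain: 6,000 × 67.8% = 4068
  Plains: 8,000 × 14.6% = 1168
  Valley: 7,500 × 40.4% = 3030
Estimated total = 13531.5 → 13,500.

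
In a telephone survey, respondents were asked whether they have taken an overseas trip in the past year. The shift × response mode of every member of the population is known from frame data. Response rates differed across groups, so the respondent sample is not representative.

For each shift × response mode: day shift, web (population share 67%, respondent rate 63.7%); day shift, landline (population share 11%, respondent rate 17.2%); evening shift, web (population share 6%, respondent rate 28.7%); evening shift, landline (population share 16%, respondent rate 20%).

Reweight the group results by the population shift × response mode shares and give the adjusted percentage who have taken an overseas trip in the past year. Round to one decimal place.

Reweight to the known shift × response mode distribution:
  day shift, web: 0.67 × 63.7 = 42.679
  day shift, landline: 0.11 × 17.2 = 1.892
  evening shift, web: 0.06 × 28.7 = 1.722
  evening shift, landline: 0.16 × 20 = 3.2
Post-stratified estimate = 49.493 → 49.5%.

49.5%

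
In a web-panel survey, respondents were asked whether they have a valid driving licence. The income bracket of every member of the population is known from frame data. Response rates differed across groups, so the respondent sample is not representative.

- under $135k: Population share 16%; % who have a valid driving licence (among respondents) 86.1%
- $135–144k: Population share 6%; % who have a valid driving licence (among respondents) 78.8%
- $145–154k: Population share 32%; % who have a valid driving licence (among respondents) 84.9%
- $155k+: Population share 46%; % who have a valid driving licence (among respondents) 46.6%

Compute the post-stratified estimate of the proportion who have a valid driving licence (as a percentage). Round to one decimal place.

67.1%

Post-stratification weights by population share, not respondent share:
  under $135k: 0.16 × 86.1 = 13.776
  $135–144k: 0.06 × 78.8 = 4.728
  $145–154k: 0.32 × 84.9 = 27.168
  $155k+: 0.46 × 46.6 = 21.436
Post-stratified estimate = 67.108 → 67.1%.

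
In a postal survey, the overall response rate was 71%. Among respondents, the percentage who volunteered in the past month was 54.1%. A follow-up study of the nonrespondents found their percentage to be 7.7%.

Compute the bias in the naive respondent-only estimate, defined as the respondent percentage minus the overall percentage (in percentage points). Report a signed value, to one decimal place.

Nonresponse fraction = 1 − 0.71 = 0.29.
Bias = (nonresponse fraction) × (respondent percentage − nonrespondent percentage)
     = 0.29 × (54.1 − 7.7) = 0.29 × 46.4 = 13.456.

+13.5 percentage points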